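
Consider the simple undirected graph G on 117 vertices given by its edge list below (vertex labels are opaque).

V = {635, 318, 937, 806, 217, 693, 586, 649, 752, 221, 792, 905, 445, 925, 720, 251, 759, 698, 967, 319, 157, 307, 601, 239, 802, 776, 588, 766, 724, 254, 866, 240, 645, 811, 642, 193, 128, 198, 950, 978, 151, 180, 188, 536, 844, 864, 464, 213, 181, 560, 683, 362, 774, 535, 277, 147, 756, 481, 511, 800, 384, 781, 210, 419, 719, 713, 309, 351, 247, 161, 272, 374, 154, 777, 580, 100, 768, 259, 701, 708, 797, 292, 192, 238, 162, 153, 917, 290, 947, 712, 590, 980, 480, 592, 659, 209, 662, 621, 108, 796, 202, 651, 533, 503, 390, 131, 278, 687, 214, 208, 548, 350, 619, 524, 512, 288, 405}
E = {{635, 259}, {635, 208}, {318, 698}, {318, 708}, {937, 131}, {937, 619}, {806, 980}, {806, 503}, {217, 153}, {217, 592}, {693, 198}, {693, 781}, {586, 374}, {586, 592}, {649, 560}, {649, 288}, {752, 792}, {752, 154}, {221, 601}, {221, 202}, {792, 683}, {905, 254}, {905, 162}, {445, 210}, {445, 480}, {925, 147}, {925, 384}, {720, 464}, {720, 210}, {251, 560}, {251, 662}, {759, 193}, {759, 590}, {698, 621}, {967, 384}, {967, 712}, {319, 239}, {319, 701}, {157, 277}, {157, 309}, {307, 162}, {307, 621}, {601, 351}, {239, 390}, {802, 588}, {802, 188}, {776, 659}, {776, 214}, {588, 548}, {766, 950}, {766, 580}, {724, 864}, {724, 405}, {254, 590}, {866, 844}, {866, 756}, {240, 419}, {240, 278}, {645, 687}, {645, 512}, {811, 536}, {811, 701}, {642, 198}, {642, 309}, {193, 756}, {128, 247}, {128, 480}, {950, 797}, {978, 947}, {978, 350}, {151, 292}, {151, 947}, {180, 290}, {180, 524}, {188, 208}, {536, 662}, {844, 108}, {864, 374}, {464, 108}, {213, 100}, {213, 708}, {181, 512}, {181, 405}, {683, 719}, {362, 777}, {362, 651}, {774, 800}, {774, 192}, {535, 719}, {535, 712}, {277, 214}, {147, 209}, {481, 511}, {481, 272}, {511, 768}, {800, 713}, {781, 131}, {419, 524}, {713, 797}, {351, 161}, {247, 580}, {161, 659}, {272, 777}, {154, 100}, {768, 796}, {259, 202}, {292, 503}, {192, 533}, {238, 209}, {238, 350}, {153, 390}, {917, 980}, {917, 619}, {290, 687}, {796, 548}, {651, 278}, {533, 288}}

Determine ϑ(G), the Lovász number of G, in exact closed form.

Vertex 277 has 2 neighbors: 157, 214.
deg(802) = 2; N(802) = {588, 188}.
Vertex 649 has 2 neighbors: 560, 288.
deg(384) = 2; N(384) = {925, 967}.
2-regular, N=117; a single 117-cycle (edge-transitive).
Distinct eigenvalues (to 6 d.p.): [2.0, 1.997117, 1.988475, 1.974101, 1.954034, 1.928333, 1.897073, 1.860343, 1.818249, 1.770912, 1.71847, 1.661072, 1.598886, 1.532089, 1.460875, 1.385449, 1.306028, 1.222842, 1.136129, 1.046142, 0.953137, 0.857385, 0.759161, 0.658748, 0.556435, 0.452518, 0.347296, 0.241073, 0.134155, 0.02685, -0.080532, -0.187682, -0.294291, -0.400051, -0.504658, -0.60781, -0.70921, -0.808564, -0.905588, -1.0, -1.091529, -1.179911, -1.264891, -1.346224, -1.423675, -1.497021, -1.566052, -1.630567, -1.69038, -1.74532, -1.795227, -1.839959, -1.879385, -1.913393, -1.941884, -1.964775, -1.982002, -1.993515, -1.999279].
Lovász: ϑ = −117(-2*cos(pi/117))/(2+-(-1)*2*cos(pi/117)) = 117*cos(pi/117)/(cos(pi/117) + 1).
ϑ(G) ≈ 58.489454284.
58 ≤ 117*cos(pi/117)/(cos(pi/117) + 1) ≤ 59: both strict.

117*cos(pi/117)/(cos(pi/117) + 1)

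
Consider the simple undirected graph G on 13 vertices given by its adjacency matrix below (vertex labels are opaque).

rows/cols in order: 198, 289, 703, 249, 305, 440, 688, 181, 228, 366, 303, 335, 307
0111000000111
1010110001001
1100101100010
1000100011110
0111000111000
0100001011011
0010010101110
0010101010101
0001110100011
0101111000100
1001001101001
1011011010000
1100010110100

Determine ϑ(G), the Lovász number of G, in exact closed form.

sqrt(13)

N(366) = {289, 249, 305, 440, 688, 303}, |N(366)| = 6.
deg(249) = 6; N(249) = {198, 305, 228, 366, 303, 335}.
N(289) = {198, 703, 305, 440, 366, 307}, |N(289)| = 6.
N(440) = {289, 688, 228, 366, 335, 307}, |N(440)| = 6.
13-vertex 6-regular graph: SR(13,6,2,3) — a Paley graph.
A has 3 distinct eigenvalues ≈ [6.0, 1.302776, -2.302776].
Lovász (edge-transitive): ϑ = −13·(-sqrt(13)/2 - 1/2)/((6)−(-sqrt(13)/2 - 1/2)) = sqrt(13).
Numerically 3.605551.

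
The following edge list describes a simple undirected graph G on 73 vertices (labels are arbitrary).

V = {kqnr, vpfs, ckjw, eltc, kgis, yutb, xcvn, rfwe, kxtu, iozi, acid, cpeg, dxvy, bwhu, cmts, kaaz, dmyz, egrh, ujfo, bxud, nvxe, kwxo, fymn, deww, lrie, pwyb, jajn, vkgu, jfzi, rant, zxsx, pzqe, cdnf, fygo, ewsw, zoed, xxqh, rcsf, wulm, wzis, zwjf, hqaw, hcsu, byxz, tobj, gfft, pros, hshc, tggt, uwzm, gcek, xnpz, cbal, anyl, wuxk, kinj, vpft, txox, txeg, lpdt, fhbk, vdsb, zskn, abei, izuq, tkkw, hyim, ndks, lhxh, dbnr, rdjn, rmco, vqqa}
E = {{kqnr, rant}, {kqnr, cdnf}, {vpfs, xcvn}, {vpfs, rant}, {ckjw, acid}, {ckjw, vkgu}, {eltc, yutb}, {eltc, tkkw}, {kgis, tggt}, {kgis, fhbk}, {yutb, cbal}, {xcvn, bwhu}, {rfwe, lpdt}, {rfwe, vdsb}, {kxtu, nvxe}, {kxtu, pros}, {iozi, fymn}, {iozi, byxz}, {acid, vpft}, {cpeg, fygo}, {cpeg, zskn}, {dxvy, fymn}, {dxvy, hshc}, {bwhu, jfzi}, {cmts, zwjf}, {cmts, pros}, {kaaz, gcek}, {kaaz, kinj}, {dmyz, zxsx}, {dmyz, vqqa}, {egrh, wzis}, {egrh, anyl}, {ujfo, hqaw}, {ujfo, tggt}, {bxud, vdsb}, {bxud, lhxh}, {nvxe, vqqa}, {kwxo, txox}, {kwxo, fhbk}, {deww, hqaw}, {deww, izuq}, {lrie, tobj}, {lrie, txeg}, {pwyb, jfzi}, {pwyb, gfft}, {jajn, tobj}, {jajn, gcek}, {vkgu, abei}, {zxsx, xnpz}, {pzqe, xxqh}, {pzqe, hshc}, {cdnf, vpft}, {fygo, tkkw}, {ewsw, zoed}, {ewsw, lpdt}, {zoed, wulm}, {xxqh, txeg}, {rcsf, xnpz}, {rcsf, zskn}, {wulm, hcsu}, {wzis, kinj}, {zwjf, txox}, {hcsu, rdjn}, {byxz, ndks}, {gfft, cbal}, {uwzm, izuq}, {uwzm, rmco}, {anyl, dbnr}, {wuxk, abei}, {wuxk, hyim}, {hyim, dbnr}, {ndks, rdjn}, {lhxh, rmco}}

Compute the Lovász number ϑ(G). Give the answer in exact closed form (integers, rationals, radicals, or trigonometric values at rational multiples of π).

73*cos(pi/73)/(cos(pi/73) + 1)

deg(tobj) = 2; N(tobj) = {lrie, jajn}.
Vertex tggt has 2 neighbors: kgis, ujfo.
Vertex byxz has 2 neighbors: iozi, ndks.
Vertex vdsb has 2 neighbors: rfwe, bxud.
2-regular, N=73; a single 73-cycle (edge-transitive).
A has 37 distinct eigenvalues ≈ [2.0, 1.9926, 1.9704, 1.9337, 1.8826, 1.8176, 1.7392, 1.6478, 1.5443, 1.4293, 1.3038, 1.1686, 1.0247, 0.8733, 0.7154, 0.5522, 0.3849, 0.2148, 0.043, -0.129, -0.3001, -0.469, -0.6344, -0.7951, -0.9499, -1.0977, -1.2373, -1.3678, -1.4882, -1.5976, -1.6951, -1.7801, -1.8518, -1.9099, -1.9539, -1.9834, -1.9981].
λ_max=2, λ_min=-2*cos(pi/73); ϑ = −73·λ_min/(λ_max−λ_min) = 73*cos(pi/73)/(cos(pi/73) + 1).
ϑ(G) ≈ 36.48309477.
Check 36 ≤ 73*cos(pi/73)/(cos(pi/73) + 1) ≤ 37: both strict.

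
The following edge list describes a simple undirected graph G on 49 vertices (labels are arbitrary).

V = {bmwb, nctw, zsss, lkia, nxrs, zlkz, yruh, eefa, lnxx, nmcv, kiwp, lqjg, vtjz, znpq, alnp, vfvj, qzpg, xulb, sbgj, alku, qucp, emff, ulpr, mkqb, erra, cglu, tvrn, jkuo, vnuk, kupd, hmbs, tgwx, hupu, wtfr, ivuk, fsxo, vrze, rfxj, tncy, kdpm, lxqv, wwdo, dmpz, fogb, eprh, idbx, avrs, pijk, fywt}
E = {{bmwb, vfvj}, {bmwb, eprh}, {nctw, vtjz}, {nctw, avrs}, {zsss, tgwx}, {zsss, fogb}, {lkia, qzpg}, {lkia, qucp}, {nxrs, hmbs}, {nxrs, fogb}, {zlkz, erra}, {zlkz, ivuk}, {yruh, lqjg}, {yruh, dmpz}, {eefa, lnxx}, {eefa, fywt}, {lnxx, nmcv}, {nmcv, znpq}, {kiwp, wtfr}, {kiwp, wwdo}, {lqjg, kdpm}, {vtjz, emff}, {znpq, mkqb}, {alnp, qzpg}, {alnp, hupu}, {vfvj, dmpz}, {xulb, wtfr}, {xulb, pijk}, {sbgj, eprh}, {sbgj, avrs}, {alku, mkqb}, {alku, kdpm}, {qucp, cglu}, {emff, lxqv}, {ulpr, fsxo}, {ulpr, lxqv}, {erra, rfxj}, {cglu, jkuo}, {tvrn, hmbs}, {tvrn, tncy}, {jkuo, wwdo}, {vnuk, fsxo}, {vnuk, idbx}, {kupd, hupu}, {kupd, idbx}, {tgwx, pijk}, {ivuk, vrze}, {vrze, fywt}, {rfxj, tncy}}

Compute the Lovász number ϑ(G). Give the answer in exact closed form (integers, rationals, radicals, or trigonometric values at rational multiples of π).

N(kiwp) = {wtfr, wwdo}, |N(kiwp)| = 2.
deg(pijk) = 2; N(pijk) = {xulb, tgwx}.
deg(hupu) = 2; N(hupu) = {alnp, kupd}.
deg(znpq) = 2; N(znpq) = {nmcv, mkqb}.
G on 49 vertices is 2-regular; a single 49-cycle (edge-transitive).
spec(A) ≈ [2.0, 1.9836, 1.9346, 1.8538, 1.7426, 1.6028, 1.4367, 1.247, 1.0368, 0.8096, 0.5691, 0.3192, 0.0641, -0.192, -0.445, -0.6907, -0.9251, -1.1442, -1.3446, -1.5229, -1.6762, -1.8019, -1.8981, -1.9631, -1.9959] (distinct, 4 d.p.).
Lovász (edge-transitive): ϑ = −49·(-2*cos(pi/49))/((2)−(-2*cos(pi/49))) = 49*cos(pi/49)/(cos(pi/49) + 1).
Numerically 24.4748.
Sandwich: α(G)=24 ≤ ϑ(G)=49*cos(pi/49)/(cos(pi/49) + 1) ≤ χ(Ḡ)=25 (both strict).

49*cos(pi/49)/(cos(pi/49) + 1)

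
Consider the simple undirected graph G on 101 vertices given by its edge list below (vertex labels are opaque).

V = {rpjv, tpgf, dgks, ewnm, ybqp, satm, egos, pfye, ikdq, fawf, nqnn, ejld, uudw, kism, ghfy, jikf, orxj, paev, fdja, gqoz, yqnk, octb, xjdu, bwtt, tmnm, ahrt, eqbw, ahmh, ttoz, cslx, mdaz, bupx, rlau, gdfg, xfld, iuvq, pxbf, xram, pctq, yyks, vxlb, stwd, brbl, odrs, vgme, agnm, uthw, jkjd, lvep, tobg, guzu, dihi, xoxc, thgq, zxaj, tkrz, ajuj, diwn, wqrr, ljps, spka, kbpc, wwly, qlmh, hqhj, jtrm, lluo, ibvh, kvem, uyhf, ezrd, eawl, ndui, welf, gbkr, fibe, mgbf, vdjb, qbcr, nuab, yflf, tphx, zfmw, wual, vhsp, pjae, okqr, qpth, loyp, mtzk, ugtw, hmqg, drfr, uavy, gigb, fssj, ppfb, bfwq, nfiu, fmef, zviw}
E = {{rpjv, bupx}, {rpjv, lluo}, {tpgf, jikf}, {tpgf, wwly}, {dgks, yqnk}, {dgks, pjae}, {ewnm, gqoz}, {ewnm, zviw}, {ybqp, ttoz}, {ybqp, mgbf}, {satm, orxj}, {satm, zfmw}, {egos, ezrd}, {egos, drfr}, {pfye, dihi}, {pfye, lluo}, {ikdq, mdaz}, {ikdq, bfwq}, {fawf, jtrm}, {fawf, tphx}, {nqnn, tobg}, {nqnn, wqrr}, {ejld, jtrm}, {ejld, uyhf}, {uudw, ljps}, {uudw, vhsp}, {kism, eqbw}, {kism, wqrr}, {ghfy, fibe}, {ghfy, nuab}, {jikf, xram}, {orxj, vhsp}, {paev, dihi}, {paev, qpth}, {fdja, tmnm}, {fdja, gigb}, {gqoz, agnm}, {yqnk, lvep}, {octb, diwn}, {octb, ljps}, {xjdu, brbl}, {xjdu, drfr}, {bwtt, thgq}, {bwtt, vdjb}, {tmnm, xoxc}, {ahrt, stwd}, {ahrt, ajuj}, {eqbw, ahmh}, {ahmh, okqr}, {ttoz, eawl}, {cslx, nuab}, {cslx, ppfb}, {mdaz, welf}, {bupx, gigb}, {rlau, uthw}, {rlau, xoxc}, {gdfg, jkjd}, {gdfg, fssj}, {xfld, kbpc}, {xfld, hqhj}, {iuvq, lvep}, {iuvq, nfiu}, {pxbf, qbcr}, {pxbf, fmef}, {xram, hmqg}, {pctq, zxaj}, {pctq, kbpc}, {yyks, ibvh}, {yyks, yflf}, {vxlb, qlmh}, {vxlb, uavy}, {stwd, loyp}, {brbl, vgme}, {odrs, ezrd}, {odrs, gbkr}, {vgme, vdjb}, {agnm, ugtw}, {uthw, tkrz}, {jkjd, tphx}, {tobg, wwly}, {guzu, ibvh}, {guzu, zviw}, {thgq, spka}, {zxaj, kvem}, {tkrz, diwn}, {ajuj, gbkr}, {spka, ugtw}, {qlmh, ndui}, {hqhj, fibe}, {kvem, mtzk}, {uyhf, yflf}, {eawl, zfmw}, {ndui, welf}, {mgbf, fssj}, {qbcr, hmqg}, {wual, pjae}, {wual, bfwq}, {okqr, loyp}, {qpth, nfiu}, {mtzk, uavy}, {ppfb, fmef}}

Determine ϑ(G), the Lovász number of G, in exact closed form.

N(yflf) = {yyks, uyhf}, |N(yflf)| = 2.
Vertex gdfg has 2 neighbors: jkjd, fssj.
deg(ndui) = 2; N(ndui) = {qlmh, welf}.
deg(qlmh) = 2; N(qlmh) = {vxlb, ndui}.
Every vertex has degree 2 (N=101); this is C_{101}, the 101-cycle.
spec(A) ≈ [2.0, 1.99613, 1.98454, 1.96527, 1.9384, 1.90403, 1.86229, 1.81335, 1.75739, 1.69463, 1.62532, 1.54971, 1.46812, 1.38084, 1.28822, 1.19062, 1.08841, 0.98199, 0.87177, 0.75818, 0.64165, 0.52264, 0.40161, 0.27903, 0.15537, 0.0311, -0.09328, -0.2173, -0.34049, -0.46235, -0.58243, -0.70025, -0.81537, -0.92733, -1.0357, -1.14006, -1.24002, -1.33518, -1.42517, -1.50965, -1.58828, -1.66078, -1.72684, -1.78623, -1.83871, -1.88407, -1.92214, -1.95278, -1.97586, -1.9913, -1.99903] (distinct, 5 d.p.).
−101·(-2*cos(pi/101)) / ((2)−(-2*cos(pi/101))) = 101*cos(pi/101)/(cos(pi/101) + 1) = ϑ(G).
Numerically 50.48778.
50 ≤ 101*cos(pi/101)/(cos(pi/101) + 1) ≤ 51: both strict.

101*cos(pi/101)/(cos(pi/101) + 1)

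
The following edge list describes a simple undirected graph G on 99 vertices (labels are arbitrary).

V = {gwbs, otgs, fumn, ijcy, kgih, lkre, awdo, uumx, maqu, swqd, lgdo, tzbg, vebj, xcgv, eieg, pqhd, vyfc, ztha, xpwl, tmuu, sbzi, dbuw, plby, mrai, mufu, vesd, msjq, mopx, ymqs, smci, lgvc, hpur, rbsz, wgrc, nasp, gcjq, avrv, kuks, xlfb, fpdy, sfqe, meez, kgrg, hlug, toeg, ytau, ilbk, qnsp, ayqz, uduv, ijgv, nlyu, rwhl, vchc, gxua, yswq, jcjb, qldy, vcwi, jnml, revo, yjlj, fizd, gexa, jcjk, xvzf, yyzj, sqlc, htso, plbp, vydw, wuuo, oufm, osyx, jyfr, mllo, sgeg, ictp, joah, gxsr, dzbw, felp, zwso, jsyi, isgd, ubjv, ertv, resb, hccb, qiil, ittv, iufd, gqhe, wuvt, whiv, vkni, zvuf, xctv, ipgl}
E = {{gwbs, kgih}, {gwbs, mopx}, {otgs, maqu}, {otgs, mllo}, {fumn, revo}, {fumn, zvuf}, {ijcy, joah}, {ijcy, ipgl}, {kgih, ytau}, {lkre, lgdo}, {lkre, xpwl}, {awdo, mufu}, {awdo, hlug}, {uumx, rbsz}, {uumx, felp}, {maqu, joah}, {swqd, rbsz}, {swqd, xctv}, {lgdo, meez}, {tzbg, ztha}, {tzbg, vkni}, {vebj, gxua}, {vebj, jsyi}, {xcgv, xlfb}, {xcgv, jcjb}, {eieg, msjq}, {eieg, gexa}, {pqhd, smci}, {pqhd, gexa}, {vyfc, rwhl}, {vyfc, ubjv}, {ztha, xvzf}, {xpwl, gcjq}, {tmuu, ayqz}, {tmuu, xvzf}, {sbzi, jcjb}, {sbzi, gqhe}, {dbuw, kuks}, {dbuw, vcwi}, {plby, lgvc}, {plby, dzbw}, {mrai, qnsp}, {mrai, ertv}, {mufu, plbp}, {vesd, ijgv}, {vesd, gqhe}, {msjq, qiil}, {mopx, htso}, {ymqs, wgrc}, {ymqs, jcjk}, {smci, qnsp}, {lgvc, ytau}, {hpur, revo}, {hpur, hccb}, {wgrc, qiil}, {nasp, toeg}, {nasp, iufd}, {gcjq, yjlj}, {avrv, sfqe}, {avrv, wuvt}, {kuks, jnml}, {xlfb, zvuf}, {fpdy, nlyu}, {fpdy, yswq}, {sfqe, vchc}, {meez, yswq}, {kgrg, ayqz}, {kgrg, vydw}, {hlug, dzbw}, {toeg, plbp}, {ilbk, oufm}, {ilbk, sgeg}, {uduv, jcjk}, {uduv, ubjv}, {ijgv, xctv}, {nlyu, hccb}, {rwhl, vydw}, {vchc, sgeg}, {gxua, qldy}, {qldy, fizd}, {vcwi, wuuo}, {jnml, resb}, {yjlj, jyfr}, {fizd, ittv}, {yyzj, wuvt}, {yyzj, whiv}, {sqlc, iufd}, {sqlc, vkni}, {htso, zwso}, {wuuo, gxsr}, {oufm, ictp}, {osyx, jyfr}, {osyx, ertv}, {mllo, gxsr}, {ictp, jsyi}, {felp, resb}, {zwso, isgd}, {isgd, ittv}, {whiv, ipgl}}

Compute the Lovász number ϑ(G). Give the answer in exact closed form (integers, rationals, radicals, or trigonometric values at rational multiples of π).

deg(gcjq) = 2; N(gcjq) = {xpwl, yjlj}.
deg(isgd) = 2; N(isgd) = {zwso, ittv}.
N(meez) = {lgdo, yswq}, |N(meez)| = 2.
Vertex smci has 2 neighbors: pqhd, qnsp.
G on 99 vertices is 2-regular; this is C_{99}, the 99-cycle.
Distinct eigenvalues (to 6 d.p.): [2.0, 1.995973, 1.98391, 1.963857, 1.935897, 1.900142, 1.856736, 1.805853, 1.747699, 1.682507, 1.610541, 1.532089, 1.447468, 1.357019, 1.261105, 1.160114, 1.054451, 0.944542, 0.83083, 0.713772, 0.593841, 0.471518, 0.347296, 0.221676, 0.095164, -0.031732, -0.1585, -0.28463, -0.409613, -0.532948, -0.654136, -0.77269, -0.888133, -1.0, -1.10784, -1.211219, -1.309721, -1.40295, -1.490529, -1.572106, -1.647353, -1.715967, -1.777671, -1.832217, -1.879385, -1.918986, -1.95086, -1.974878, -1.990944, -1.998993].
−99·(-2*cos(pi/99)) / ((2)−(-2*cos(pi/99))) = 99*cos(pi/99)/(cos(pi/99) + 1) = ϑ(G).
≈ 49.487536287 (to 9 d.p.).
49 ≤ 99*cos(pi/99)/(cos(pi/99) + 1) ≤ 50: both strict.

99*cos(pi/99)/(cos(pi/99) + 1)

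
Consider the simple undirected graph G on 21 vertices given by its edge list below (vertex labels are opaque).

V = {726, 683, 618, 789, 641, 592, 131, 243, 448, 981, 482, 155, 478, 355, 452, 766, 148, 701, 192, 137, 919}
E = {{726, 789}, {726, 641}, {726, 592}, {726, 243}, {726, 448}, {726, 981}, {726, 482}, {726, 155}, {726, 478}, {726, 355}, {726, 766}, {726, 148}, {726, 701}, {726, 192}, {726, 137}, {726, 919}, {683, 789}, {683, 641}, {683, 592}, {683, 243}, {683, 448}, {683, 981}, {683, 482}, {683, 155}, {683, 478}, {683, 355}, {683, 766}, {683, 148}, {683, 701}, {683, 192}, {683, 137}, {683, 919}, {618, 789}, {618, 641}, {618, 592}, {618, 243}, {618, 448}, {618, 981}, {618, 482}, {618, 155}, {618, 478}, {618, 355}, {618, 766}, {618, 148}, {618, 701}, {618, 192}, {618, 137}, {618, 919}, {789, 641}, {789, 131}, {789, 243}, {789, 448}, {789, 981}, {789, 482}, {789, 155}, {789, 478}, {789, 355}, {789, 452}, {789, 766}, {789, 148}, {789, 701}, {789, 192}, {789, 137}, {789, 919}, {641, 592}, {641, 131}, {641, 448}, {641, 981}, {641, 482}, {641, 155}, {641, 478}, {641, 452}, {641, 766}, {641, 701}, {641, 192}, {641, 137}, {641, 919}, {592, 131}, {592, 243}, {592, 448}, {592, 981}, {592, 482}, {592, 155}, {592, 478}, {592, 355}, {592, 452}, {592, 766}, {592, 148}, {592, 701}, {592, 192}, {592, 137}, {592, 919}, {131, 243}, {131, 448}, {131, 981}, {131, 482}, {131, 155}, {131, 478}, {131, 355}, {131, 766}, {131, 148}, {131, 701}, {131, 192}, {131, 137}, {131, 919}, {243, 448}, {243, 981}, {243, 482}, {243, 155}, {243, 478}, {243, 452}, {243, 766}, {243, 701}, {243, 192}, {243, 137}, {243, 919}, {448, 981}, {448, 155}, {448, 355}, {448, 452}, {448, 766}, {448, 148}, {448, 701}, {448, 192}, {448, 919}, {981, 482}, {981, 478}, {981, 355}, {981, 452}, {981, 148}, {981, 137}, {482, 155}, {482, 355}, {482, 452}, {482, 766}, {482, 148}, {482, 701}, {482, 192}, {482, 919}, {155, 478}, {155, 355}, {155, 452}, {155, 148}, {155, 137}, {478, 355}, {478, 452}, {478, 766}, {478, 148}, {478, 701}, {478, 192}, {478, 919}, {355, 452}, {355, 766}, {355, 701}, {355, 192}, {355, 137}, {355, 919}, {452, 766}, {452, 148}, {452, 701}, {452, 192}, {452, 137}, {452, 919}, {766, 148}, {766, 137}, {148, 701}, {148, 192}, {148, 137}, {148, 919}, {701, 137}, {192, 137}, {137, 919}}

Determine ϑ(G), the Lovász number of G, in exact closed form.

N(155) = {726, 683, 618, 789, 641, 592, 131, 243, 448, 482, 478, 355, 452, 148, 137}, |N(155)| = 15.
Vertex 452 has 16 neighbors: 789, 641, 592, 243, 448, 981, 482, 155, 478, 355, 766, 148, 701, 192, 137, 919.
Vertex 618 has 16 neighbors: 789, 641, 592, 243, 448, 981, 482, 155, 478, 355, 766, 148, 701, 192, 137, 919.
deg(766) = 15; N(766) = {726, 683, 618, 789, 641, 592, 131, 243, 448, 482, 478, 355, 452, 148, 137}.
G = K_{6,5,4,4,2}: α = 6 = χ(Ḡ), so ϑ = 6.
= 6.00000000… (decimal).
α=6, χ(Ḡ)=6; ϑ=6 lies between (collapsed).

6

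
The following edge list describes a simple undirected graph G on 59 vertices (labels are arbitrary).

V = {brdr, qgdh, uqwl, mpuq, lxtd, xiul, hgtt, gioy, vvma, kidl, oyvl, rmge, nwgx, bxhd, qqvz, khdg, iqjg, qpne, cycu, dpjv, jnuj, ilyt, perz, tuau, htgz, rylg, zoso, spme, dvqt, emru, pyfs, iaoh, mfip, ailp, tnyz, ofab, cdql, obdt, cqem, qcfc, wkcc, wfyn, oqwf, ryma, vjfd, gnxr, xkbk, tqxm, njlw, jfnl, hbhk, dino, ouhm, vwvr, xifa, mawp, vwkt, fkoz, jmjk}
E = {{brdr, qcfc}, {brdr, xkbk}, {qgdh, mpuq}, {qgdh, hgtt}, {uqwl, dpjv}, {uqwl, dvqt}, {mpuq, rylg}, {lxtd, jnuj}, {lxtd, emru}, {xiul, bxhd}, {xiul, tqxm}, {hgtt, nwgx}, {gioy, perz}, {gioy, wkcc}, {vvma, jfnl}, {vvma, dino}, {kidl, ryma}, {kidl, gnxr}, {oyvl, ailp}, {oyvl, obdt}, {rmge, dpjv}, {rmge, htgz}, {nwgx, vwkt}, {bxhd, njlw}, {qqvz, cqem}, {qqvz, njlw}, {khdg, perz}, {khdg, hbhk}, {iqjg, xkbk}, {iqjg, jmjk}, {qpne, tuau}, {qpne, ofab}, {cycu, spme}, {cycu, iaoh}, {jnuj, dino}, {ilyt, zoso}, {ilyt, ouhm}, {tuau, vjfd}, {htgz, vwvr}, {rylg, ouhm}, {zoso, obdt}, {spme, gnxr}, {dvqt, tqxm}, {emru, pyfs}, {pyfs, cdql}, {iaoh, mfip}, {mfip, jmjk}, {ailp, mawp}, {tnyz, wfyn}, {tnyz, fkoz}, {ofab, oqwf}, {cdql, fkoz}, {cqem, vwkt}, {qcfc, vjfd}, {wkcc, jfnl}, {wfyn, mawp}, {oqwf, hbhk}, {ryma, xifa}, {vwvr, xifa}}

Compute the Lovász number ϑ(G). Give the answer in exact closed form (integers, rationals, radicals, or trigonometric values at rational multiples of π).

deg(ofab) = 2; N(ofab) = {qpne, oqwf}.
deg(dino) = 2; N(dino) = {vvma, jnuj}.
deg(emru) = 2; N(emru) = {lxtd, pyfs}.
deg(jfnl) = 2; N(jfnl) = {vvma, wkcc}.
Regular of degree 2 on 59 vertices: connected 2-regular on 59 ⇒ C_{59}.
spec(A) ≈ [2.0, 1.989, 1.955, 1.899, 1.821, 1.723, 1.605, 1.47, 1.317, 1.15, 0.969, 0.778, 0.577, 0.371, 0.16, -0.053, -0.265, -0.475, -0.678, -0.875, -1.061, -1.235, -1.395, -1.54, -1.667, -1.775, -1.863, -1.93, -1.975, -1.997] (distinct, 3 d.p.).
ϑ = −N·λ_min/(λ_max−λ_min) = −59·(-2*cos(pi/59))/(2−(-2*cos(pi/59))) = 59*cos(pi/59)/(cos(pi/59) + 1).
ϑ(G) ≈ 29.47907994.
Lovász sandwich 29 ≤ 59*cos(pi/59)/(cos(pi/59) + 1) ≤ 30: both strict.

59*cos(pi/59)/(cos(pi/59) + 1)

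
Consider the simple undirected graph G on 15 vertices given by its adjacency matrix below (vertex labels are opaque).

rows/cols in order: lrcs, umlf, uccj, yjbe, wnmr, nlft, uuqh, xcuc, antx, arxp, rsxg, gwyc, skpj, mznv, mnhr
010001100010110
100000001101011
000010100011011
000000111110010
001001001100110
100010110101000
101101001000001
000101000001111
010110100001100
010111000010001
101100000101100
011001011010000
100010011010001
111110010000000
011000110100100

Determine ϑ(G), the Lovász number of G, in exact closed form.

Vertex mnhr has 6 neighbors: umlf, uccj, uuqh, xcuc, arxp, skpj.
N(gwyc) = {umlf, uccj, nlft, xcuc, antx, rsxg}, |N(gwyc)| = 6.
deg(uccj) = 6; N(uccj) = {wnmr, uuqh, rsxg, gwyc, mznv, mnhr}.
deg(wnmr) = 6; N(wnmr) = {uccj, nlft, antx, arxp, skpj, mznv}.
6-regular, N=15; this is K(6,2), the Kneser graph.
Distinct eigenvalues (to 4 d.p.): [6.0, 1.0, -3.0].
−15·(-3) / ((6)−(-3)) = 5 = ϑ(G).
≈ 5.0000000 (to 7 d.p.).

5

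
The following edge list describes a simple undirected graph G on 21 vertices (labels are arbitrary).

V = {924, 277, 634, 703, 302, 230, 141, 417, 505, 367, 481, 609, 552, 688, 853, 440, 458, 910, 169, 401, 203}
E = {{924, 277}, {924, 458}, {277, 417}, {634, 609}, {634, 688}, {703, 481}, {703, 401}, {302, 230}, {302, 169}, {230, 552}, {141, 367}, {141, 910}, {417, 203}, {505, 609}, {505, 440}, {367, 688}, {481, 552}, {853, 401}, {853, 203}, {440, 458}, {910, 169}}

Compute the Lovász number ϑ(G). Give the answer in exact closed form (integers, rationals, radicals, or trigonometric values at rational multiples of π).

deg(703) = 2; N(703) = {481, 401}.
N(401) = {703, 853}, |N(401)| = 2.
N(552) = {230, 481}, |N(552)| = 2.
N(609) = {634, 505}, |N(609)| = 2.
deg(v) = 2 for all v (|V|=21); this is C_{21}, the 21-cycle.
Distinct eigenvalues (to 4 d.p.): [2.0, 1.9111, 1.6525, 1.247, 0.7307, 0.1495, -0.445, -1.0, -1.4661, -1.8019, -1.9777].
λ_max=2, λ_min=-2*cos(pi/21); ϑ = −21·λ_min/(λ_max−λ_min) = 21*cos(pi/21)/(cos(pi/21) + 1).
ϑ(G) ≈ 10.441033.
10 ≤ 21*cos(pi/21)/(cos(pi/21) + 1) ≤ 11: both strict.

21*cos(pi/21)/(cos(pi/21) + 1)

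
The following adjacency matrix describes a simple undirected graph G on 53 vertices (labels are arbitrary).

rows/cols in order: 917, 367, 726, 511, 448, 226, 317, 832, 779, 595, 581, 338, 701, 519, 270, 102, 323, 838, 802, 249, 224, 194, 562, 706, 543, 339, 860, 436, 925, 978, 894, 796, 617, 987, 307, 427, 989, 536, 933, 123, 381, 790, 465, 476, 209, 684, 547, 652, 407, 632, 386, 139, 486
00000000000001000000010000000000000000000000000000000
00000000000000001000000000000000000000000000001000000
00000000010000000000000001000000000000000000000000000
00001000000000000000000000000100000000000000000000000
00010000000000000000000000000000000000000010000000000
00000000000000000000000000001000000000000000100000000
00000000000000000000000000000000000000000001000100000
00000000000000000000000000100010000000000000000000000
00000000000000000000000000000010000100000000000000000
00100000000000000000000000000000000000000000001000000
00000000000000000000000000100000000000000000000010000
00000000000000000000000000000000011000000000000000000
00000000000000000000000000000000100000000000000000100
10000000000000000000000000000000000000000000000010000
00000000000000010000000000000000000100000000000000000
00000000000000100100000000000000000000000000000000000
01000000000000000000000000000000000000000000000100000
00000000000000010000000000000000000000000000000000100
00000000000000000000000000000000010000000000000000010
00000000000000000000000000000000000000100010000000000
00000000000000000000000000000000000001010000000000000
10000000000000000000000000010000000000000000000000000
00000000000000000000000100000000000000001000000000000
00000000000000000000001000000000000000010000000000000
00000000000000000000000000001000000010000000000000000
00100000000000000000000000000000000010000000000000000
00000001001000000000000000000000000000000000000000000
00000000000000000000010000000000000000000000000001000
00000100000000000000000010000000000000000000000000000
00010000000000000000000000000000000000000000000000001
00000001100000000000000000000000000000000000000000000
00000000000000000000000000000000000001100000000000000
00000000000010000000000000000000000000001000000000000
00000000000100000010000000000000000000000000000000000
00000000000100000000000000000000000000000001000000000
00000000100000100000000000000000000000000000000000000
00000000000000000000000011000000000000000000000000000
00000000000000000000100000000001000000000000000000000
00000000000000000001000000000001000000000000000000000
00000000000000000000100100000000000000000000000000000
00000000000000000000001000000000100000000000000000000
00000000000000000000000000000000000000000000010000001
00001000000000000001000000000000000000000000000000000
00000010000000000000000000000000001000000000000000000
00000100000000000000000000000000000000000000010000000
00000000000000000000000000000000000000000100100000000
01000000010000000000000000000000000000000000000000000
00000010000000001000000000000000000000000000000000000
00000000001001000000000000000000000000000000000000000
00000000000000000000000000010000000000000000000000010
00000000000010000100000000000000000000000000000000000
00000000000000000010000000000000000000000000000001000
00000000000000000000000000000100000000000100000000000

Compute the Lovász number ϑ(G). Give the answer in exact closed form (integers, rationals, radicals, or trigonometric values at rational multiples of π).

53*cos(pi/53)/(cos(pi/53) + 1)

Vertex 511 has 2 neighbors: 448, 978.
Vertex 543 has 2 neighbors: 925, 989.
Vertex 427 has 2 neighbors: 779, 270.
deg(123) = 2; N(123) = {224, 706}.
Regular of degree 2 on 53 vertices: connected 2-regular on 53 ⇒ C_{53}.
Distinct eigenvalues (to 3 d.p.): [2.0, 1.986, 1.944, 1.875, 1.779, 1.659, 1.515, 1.35, 1.166, 0.966, 0.752, 0.527, 0.295, 0.059, -0.178, -0.412, -0.641, -0.86, -1.068, -1.26, -1.435, -1.59, -1.722, -1.83, -1.913, -1.968, -1.996].
Lovász (edge-transitive): ϑ = −53·(-2*cos(pi/53))/((2)−(-2*cos(pi/53))) = 53*cos(pi/53)/(cos(pi/53) + 1).
≈ 26.4767 (to 4 d.p.).
α=26, χ(Ḡ)=27; ϑ=53*cos(pi/53)/(cos(pi/53) + 1) lies between (both strict).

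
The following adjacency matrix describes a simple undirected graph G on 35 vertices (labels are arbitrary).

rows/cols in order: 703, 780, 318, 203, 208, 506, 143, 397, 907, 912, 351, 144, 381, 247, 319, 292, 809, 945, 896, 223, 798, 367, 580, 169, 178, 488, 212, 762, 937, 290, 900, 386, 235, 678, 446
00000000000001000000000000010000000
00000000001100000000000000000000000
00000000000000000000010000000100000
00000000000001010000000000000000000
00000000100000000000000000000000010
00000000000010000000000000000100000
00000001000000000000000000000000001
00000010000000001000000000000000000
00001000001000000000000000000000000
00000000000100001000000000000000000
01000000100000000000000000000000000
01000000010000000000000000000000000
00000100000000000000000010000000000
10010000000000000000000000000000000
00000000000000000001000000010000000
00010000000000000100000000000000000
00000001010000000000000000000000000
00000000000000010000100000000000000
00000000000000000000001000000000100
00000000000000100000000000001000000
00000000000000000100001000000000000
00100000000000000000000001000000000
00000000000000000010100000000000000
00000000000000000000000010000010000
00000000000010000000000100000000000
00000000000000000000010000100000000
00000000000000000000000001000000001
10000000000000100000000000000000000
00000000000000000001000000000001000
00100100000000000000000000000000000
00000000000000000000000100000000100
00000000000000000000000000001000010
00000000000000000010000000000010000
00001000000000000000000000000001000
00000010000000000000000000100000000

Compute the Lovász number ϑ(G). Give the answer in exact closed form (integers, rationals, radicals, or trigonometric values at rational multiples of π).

deg(446) = 2; N(446) = {143, 212}.
N(381) = {506, 178}, |N(381)| = 2.
N(143) = {397, 446}, |N(143)| = 2.
deg(208) = 2; N(208) = {907, 678}.
G on 35 vertices is 2-regular; connected 2-regular on 35 ⇒ C_{35}.
A has 18 distinct eigenvalues ≈ [2.0, 1.967859, 1.87247, 1.716898, 1.506143, 1.24698, 0.947737, 0.618034, 0.268467, -0.08973, -0.445042, -0.78605, -1.101794, -1.382125, -1.618034, -1.801938, -1.927926, -1.991949].
Lovász (edge-transitive): ϑ = −35·(-2*cos(pi/35))/((2)−(-2*cos(pi/35))) = 35*cos(pi/35)/(cos(pi/35) + 1).
Numerically 17.4647040.
α=17, χ(Ḡ)=18; ϑ=35*cos(pi/35)/(cos(pi/35) + 1) lies between (both strict).

35*cos(pi/35)/(cos(pi/35) + 1)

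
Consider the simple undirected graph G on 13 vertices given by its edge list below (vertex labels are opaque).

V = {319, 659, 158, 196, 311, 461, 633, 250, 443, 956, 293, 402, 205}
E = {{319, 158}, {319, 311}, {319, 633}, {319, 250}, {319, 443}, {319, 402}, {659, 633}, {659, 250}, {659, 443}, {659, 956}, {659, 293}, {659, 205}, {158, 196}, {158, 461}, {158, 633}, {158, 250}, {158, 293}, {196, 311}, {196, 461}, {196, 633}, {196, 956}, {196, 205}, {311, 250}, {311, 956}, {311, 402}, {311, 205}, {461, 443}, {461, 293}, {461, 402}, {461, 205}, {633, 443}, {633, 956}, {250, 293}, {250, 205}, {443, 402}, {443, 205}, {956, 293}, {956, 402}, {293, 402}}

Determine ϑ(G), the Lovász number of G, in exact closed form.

Vertex 461 has 6 neighbors: 158, 196, 443, 293, 402, 205.
Vertex 158 has 6 neighbors: 319, 196, 461, 633, 250, 293.
Vertex 633 has 6 neighbors: 319, 659, 158, 196, 443, 956.
N(250) = {319, 659, 158, 311, 293, 205}, |N(250)| = 6.
13-vertex 6-regular graph: strongly regular (13,6,2,3).
Distinct eigenvalues (to 5 d.p.): [6.0, 1.30278, -2.30278].
Lovász: ϑ = −13(-sqrt(13)/2 - 1/2)/(6+-(-sqrt(13)/2 - 1/2)) = sqrt(13).
≈ 3.6056 (to 4 d.p.).

sqrt(13)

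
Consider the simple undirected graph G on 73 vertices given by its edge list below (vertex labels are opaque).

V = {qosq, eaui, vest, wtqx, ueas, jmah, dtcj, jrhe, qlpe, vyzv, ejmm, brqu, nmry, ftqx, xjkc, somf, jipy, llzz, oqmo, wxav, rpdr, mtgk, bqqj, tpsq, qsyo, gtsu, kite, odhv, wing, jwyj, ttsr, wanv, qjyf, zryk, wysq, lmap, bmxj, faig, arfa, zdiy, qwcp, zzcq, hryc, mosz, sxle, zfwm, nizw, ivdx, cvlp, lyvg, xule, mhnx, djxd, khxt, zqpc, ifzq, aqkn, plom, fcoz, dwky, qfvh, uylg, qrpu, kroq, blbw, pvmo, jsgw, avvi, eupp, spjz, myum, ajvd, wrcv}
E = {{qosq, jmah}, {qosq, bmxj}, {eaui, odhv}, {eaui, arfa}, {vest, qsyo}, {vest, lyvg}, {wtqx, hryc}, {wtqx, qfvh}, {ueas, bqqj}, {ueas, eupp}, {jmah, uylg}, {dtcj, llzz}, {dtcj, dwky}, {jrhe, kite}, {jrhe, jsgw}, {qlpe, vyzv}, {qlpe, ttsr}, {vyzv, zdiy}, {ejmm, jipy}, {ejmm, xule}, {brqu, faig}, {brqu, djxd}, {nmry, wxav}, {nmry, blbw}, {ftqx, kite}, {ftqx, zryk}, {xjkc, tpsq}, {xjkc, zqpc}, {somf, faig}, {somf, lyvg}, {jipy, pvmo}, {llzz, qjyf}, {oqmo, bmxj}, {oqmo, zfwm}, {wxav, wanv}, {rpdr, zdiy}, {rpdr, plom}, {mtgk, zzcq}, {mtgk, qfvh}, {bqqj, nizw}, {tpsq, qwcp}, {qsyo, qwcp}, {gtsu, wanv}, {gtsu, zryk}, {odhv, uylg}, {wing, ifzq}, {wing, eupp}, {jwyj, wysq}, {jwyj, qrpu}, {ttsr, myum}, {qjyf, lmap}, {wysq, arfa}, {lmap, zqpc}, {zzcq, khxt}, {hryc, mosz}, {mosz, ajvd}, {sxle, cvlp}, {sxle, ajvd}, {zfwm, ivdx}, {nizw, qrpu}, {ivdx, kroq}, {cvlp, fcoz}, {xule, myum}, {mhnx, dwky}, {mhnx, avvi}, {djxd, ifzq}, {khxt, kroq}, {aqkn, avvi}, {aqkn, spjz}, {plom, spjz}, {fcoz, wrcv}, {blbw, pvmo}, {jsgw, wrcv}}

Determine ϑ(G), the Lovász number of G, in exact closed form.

N(faig) = {brqu, somf}, |N(faig)| = 2.
Vertex oqmo has 2 neighbors: bmxj, zfwm.
N(nizw) = {bqqj, qrpu}, |N(nizw)| = 2.
Vertex wing has 2 neighbors: ifzq, eupp.
2-regular, N=73; a single 73-cycle (edge-transitive).
Distinct eigenvalues (to 6 d.p.): [2.0, 1.992596, 1.97044, 1.933696, 1.882635, 1.817635, 1.739179, 1.647846, 1.544313, 1.429347, 1.303798, 1.168596, 1.024743, 0.873302, 0.715396, 0.552194, 0.384903, 0.214763, 0.043032, -0.129017, -0.300111, -0.468983, -0.634383, -0.795086, -0.949902, -1.097686, -1.237343, -1.367839, -1.488208, -1.597559, -1.695082, -1.780055, -1.85185, -1.909934, -1.953877, -1.983355, -1.998148].
−73·(-2*cos(pi/73)) / ((2)−(-2*cos(pi/73))) = 73*cos(pi/73)/(cos(pi/73) + 1) = ϑ(G).
= 36.483094774… (decimal).
36 ≤ 73*cos(pi/73)/(cos(pi/73) + 1) ≤ 37: both strict.

73*cos(pi/73)/(cos(pi/73) + 1)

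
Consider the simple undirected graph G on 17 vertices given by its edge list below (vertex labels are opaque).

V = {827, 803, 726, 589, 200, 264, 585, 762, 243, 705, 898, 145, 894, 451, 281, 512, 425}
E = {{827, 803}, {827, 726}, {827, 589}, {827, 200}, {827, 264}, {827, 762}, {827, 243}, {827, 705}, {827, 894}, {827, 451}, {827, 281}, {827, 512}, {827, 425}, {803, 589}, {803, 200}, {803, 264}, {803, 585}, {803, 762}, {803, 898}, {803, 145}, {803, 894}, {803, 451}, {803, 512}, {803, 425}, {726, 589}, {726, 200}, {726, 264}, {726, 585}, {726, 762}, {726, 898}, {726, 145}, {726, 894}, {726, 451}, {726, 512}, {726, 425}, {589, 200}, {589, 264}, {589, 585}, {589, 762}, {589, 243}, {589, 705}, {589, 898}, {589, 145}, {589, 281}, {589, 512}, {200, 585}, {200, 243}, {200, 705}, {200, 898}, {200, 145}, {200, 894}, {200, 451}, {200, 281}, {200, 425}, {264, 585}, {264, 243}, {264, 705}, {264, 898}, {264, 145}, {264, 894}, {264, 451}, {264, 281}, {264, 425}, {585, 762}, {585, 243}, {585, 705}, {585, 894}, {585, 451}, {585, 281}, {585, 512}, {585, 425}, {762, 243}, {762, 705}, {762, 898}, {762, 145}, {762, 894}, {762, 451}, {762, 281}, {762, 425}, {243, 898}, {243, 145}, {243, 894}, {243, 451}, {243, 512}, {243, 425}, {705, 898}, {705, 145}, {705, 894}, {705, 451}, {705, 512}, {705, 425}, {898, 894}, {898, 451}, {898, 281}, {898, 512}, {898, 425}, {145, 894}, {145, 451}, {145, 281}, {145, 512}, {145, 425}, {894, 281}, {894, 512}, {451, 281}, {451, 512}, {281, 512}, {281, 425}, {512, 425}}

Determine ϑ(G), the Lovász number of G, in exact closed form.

N(243) = {827, 589, 200, 264, 585, 762, 898, 145, 894, 451, 512, 425}, |N(243)| = 12.
deg(425) = 13; N(425) = {827, 803, 726, 200, 264, 585, 762, 243, 705, 898, 145, 281, 512}.
N(726) = {827, 589, 200, 264, 585, 762, 898, 145, 894, 451, 512, 425}, |N(726)| = 12.
deg(589) = 13; N(589) = {827, 803, 726, 200, 264, 585, 762, 243, 705, 898, 145, 281, 512}.
Complete 4-partite, parts [5, 4, 4, 4]: perfect, ϑ = α = 5.
ϑ(G) ≈ 5.000000000.
α=5, χ(Ḡ)=5; ϑ=5 lies between (collapsed).

5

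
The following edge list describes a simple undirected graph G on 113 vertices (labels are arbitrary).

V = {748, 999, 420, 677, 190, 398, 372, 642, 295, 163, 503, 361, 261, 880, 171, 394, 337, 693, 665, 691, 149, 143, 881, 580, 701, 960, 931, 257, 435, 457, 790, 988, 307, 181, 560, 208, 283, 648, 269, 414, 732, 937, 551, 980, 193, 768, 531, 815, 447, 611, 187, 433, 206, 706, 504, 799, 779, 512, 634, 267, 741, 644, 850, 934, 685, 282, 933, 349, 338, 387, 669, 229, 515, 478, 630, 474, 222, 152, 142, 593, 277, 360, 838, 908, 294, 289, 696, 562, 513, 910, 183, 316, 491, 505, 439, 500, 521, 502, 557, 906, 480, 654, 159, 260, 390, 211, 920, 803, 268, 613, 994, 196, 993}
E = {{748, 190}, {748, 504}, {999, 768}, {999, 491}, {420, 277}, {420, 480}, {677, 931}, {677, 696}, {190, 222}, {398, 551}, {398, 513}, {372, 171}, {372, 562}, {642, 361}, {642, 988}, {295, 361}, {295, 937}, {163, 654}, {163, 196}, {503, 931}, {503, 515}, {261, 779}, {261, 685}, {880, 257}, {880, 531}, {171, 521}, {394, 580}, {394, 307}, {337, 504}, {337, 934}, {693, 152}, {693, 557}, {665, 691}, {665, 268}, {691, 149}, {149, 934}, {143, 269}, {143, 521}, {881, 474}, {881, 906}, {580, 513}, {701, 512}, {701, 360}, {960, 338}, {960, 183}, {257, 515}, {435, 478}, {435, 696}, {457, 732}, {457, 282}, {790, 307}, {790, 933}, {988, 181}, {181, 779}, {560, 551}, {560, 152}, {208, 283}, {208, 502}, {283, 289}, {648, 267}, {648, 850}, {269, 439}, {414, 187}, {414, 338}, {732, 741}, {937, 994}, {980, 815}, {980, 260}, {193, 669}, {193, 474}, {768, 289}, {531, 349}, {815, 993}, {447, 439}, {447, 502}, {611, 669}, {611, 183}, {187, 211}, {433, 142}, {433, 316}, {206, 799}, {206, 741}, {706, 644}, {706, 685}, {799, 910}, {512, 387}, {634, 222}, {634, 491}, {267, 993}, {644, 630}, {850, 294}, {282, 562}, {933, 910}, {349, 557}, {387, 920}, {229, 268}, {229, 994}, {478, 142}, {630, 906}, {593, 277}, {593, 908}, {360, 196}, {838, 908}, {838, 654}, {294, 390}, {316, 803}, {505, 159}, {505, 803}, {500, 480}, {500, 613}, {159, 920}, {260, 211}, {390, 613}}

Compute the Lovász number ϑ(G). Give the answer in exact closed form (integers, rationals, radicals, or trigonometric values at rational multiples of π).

N(338) = {960, 414}, |N(338)| = 2.
N(447) = {439, 502}, |N(447)| = 2.
N(642) = {361, 988}, |N(642)| = 2.
deg(433) = 2; N(433) = {142, 316}.
G on 113 vertices is 2-regular; a single 113-cycle (edge-transitive).
A has 57 distinct eigenvalues ≈ [2.0, 1.99691, 1.98765, 1.97224, 1.95074, 1.9232, 1.88973, 1.85041, 1.80537, 1.75475, 1.69871, 1.63742, 1.57106, 1.49985, 1.42401, 1.34376, 1.25936, 1.17107, 1.07915, 0.98391, 0.88562, 0.78459, 0.68114, 0.57558, 0.46824, 0.35946, 0.24956, 0.1389, 0.0278, -0.08338, -0.1943, -0.30463, -0.41401, -0.52211, -0.6286, -0.73315, -0.83543, -0.93512, -1.03193, -1.12555, -1.21568, -1.30206, -1.38442, -1.4625, -1.53605, -1.60486, -1.66871, -1.7274, -1.78075, -1.8286, -1.87079, -1.9072, -1.93772, -1.96225, -1.98071, -1.99305, -1.99923].
λ_max=2, λ_min=-2*cos(pi/113); ϑ = −113·λ_min/(λ_max−λ_min) = 113*cos(pi/113)/(cos(pi/113) + 1).
≈ 56.4891 (to 4 d.p.).
Check 56 ≤ 113*cos(pi/113)/(cos(pi/113) + 1) ≤ 57: both strict.

113*cos(pi/113)/(cos(pi/113) + 1)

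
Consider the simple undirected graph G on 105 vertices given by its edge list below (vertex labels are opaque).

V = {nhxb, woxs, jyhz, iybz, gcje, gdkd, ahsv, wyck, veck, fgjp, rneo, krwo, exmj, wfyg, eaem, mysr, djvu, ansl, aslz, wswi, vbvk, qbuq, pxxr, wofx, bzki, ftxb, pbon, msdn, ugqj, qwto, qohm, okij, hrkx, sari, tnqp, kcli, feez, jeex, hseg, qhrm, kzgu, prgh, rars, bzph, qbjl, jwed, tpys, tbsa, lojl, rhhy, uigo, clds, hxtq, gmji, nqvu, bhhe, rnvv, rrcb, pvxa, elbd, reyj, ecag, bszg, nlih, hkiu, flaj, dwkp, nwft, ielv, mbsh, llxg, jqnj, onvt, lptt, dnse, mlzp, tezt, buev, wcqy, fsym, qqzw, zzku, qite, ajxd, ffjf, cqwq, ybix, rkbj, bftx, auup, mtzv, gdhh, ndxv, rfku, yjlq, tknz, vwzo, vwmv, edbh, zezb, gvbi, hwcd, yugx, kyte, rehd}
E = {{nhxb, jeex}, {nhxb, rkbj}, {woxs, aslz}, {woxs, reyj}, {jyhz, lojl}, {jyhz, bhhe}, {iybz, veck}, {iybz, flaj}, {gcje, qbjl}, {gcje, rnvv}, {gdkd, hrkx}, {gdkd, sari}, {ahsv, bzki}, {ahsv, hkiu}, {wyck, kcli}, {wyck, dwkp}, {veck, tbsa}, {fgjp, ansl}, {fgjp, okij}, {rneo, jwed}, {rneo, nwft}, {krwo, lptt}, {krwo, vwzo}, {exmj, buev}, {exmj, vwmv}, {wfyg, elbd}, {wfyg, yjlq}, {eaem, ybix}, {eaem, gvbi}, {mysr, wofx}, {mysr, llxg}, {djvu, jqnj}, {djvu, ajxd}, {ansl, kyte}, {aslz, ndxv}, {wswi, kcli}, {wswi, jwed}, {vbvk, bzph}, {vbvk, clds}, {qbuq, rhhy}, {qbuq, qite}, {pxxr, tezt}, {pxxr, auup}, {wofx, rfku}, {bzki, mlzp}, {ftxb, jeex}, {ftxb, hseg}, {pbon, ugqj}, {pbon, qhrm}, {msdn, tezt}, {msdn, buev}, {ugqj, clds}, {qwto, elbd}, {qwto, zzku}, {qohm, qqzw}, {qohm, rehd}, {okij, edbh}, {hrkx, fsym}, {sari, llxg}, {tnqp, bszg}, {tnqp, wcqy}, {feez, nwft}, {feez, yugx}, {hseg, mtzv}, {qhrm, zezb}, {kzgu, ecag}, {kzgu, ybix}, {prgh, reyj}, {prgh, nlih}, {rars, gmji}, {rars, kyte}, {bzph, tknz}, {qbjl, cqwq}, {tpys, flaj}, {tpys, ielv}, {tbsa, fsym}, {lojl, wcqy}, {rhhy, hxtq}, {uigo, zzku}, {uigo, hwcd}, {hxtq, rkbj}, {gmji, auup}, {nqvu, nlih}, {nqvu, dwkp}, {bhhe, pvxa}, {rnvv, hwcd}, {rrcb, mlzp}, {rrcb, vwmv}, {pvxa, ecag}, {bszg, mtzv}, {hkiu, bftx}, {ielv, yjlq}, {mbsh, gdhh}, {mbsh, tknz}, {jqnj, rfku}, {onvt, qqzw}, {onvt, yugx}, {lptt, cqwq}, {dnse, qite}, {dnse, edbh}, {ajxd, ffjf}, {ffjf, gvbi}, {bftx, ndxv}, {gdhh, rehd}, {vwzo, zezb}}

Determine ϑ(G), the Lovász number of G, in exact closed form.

105*cos(pi/105)/(cos(pi/105) + 1)

deg(mlzp) = 2; N(mlzp) = {bzki, rrcb}.
Vertex gdkd has 2 neighbors: hrkx, sari.
N(gdhh) = {mbsh, rehd}, |N(gdhh)| = 2.
Vertex edbh has 2 neighbors: okij, dnse.
G on 105 vertices is 2-regular; this is C_{105}, the 105-cycle.
spec(A) ≈ [2.0, 1.99642, 1.98569, 1.96786, 1.94298, 1.91115, 1.87247, 1.82709, 1.77517, 1.7169, 1.65248, 1.58214, 1.50614, 1.42475, 1.33826, 1.24698, 1.15123, 1.05137, 0.94774, 0.84071, 0.73068, 0.61803, 0.50317, 0.38651, 0.26847, 0.14946, 0.02992, -0.08973, -0.20906, -0.32764, -0.44504, -0.56085, -0.67466, -0.78605, -0.89463, -1.0, -1.10179, -1.19964, -1.2932, -1.38213, -1.4661, -1.54483, -1.61803, -1.68544, -1.74682, -1.80194, -1.85061, -1.89265, -1.92793, -1.9563, -1.97766, -1.99195, -1.9991] (distinct, 5 d.p.).
λ_max=2, λ_min=-2*cos(pi/105); ϑ = −105·λ_min/(λ_max−λ_min) = 105*cos(pi/105)/(cos(pi/105) + 1).
= 52.488249… (decimal).
Check 52 ≤ 105*cos(pi/105)/(cos(pi/105) + 1) ≤ 53: both strict.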